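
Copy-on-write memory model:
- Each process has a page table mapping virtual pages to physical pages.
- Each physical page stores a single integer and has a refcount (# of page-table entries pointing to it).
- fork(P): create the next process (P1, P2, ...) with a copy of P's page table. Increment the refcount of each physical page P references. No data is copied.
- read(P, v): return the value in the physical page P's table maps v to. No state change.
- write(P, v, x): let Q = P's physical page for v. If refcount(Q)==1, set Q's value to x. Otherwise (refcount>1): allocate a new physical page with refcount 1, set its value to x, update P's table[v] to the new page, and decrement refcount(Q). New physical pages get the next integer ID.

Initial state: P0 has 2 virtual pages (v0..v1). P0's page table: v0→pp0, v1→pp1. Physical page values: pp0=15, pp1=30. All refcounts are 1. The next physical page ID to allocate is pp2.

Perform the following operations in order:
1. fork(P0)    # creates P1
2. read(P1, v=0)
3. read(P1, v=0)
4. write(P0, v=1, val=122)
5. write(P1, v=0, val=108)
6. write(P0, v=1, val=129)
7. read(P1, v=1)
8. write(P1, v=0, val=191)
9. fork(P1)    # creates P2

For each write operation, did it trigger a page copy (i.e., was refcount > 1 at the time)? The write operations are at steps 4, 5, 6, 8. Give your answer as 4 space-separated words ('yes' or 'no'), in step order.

Op 1: fork(P0) -> P1. 2 ppages; refcounts: pp0:2 pp1:2
Op 2: read(P1, v0) -> 15. No state change.
Op 3: read(P1, v0) -> 15. No state change.
Op 4: write(P0, v1, 122). refcount(pp1)=2>1 -> COPY to pp2. 3 ppages; refcounts: pp0:2 pp1:1 pp2:1
Op 5: write(P1, v0, 108). refcount(pp0)=2>1 -> COPY to pp3. 4 ppages; refcounts: pp0:1 pp1:1 pp2:1 pp3:1
Op 6: write(P0, v1, 129). refcount(pp2)=1 -> write in place. 4 ppages; refcounts: pp0:1 pp1:1 pp2:1 pp3:1
Op 7: read(P1, v1) -> 30. No state change.
Op 8: write(P1, v0, 191). refcount(pp3)=1 -> write in place. 4 ppages; refcounts: pp0:1 pp1:1 pp2:1 pp3:1
Op 9: fork(P1) -> P2. 4 ppages; refcounts: pp0:1 pp1:2 pp2:1 pp3:2

yes yes no no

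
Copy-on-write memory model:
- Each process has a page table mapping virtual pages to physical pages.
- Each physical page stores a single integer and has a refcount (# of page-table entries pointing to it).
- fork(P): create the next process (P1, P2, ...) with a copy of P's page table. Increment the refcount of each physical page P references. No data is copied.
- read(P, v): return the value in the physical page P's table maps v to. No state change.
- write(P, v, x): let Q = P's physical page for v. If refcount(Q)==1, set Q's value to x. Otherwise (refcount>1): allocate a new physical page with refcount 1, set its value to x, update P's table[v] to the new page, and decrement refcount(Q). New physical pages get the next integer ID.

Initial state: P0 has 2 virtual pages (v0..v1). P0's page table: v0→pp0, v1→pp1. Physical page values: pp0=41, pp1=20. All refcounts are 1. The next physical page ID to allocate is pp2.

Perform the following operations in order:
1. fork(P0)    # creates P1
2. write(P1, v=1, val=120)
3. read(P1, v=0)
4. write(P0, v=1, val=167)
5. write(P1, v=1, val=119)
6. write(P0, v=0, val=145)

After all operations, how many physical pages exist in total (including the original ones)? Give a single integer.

Op 1: fork(P0) -> P1. 2 ppages; refcounts: pp0:2 pp1:2
Op 2: write(P1, v1, 120). refcount(pp1)=2>1 -> COPY to pp2. 3 ppages; refcounts: pp0:2 pp1:1 pp2:1
Op 3: read(P1, v0) -> 41. No state change.
Op 4: write(P0, v1, 167). refcount(pp1)=1 -> write in place. 3 ppages; refcounts: pp0:2 pp1:1 pp2:1
Op 5: write(P1, v1, 119). refcount(pp2)=1 -> write in place. 3 ppages; refcounts: pp0:2 pp1:1 pp2:1
Op 6: write(P0, v0, 145). refcount(pp0)=2>1 -> COPY to pp3. 4 ppages; refcounts: pp0:1 pp1:1 pp2:1 pp3:1

Answer: 4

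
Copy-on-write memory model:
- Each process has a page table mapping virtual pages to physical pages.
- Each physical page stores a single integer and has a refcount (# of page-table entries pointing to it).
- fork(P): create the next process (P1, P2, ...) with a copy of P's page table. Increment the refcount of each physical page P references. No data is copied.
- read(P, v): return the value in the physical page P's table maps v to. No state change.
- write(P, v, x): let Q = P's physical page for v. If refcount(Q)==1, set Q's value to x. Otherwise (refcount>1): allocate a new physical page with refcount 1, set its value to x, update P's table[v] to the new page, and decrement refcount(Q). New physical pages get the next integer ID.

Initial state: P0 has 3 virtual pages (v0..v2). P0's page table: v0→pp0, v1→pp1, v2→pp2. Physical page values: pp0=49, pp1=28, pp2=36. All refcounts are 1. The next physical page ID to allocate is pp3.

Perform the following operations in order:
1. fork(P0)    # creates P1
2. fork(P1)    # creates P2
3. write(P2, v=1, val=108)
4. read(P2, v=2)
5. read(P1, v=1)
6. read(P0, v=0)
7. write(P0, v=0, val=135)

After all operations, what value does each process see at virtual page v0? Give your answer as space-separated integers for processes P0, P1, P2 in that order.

Answer: 135 49 49

Derivation:
Op 1: fork(P0) -> P1. 3 ppages; refcounts: pp0:2 pp1:2 pp2:2
Op 2: fork(P1) -> P2. 3 ppages; refcounts: pp0:3 pp1:3 pp2:3
Op 3: write(P2, v1, 108). refcount(pp1)=3>1 -> COPY to pp3. 4 ppages; refcounts: pp0:3 pp1:2 pp2:3 pp3:1
Op 4: read(P2, v2) -> 36. No state change.
Op 5: read(P1, v1) -> 28. No state change.
Op 6: read(P0, v0) -> 49. No state change.
Op 7: write(P0, v0, 135). refcount(pp0)=3>1 -> COPY to pp4. 5 ppages; refcounts: pp0:2 pp1:2 pp2:3 pp3:1 pp4:1
P0: v0 -> pp4 = 135
P1: v0 -> pp0 = 49
P2: v0 -> pp0 = 49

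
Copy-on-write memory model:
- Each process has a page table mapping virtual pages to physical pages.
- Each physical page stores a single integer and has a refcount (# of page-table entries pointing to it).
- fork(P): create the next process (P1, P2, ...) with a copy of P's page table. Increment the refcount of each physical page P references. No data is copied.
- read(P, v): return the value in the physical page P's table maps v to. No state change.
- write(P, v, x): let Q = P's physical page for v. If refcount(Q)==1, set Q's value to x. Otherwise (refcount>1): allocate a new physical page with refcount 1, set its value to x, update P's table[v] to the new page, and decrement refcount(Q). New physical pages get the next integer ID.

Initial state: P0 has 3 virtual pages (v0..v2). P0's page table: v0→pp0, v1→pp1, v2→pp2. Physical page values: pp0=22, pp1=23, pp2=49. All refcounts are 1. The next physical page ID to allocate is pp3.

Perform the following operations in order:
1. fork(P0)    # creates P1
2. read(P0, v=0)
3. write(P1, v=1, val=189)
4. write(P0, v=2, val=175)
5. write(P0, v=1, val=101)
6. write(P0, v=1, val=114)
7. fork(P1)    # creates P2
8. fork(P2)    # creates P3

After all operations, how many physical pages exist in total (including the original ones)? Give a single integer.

Op 1: fork(P0) -> P1. 3 ppages; refcounts: pp0:2 pp1:2 pp2:2
Op 2: read(P0, v0) -> 22. No state change.
Op 3: write(P1, v1, 189). refcount(pp1)=2>1 -> COPY to pp3. 4 ppages; refcounts: pp0:2 pp1:1 pp2:2 pp3:1
Op 4: write(P0, v2, 175). refcount(pp2)=2>1 -> COPY to pp4. 5 ppages; refcounts: pp0:2 pp1:1 pp2:1 pp3:1 pp4:1
Op 5: write(P0, v1, 101). refcount(pp1)=1 -> write in place. 5 ppages; refcounts: pp0:2 pp1:1 pp2:1 pp3:1 pp4:1
Op 6: write(P0, v1, 114). refcount(pp1)=1 -> write in place. 5 ppages; refcounts: pp0:2 pp1:1 pp2:1 pp3:1 pp4:1
Op 7: fork(P1) -> P2. 5 ppages; refcounts: pp0:3 pp1:1 pp2:2 pp3:2 pp4:1
Op 8: fork(P2) -> P3. 5 ppages; refcounts: pp0:4 pp1:1 pp2:3 pp3:3 pp4:1

Answer: 5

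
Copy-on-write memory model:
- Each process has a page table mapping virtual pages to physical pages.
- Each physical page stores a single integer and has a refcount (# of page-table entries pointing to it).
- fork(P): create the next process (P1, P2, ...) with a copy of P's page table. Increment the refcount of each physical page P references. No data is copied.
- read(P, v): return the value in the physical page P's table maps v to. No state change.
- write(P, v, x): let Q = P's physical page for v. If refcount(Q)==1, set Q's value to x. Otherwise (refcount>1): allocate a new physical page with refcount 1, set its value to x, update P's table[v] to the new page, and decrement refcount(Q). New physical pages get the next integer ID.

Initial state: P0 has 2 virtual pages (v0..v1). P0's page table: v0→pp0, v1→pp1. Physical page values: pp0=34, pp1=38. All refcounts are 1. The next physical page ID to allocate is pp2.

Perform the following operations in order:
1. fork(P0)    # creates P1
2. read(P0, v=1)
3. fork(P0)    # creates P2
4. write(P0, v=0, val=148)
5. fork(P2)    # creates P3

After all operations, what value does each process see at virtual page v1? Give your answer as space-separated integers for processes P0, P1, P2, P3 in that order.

Answer: 38 38 38 38

Derivation:
Op 1: fork(P0) -> P1. 2 ppages; refcounts: pp0:2 pp1:2
Op 2: read(P0, v1) -> 38. No state change.
Op 3: fork(P0) -> P2. 2 ppages; refcounts: pp0:3 pp1:3
Op 4: write(P0, v0, 148). refcount(pp0)=3>1 -> COPY to pp2. 3 ppages; refcounts: pp0:2 pp1:3 pp2:1
Op 5: fork(P2) -> P3. 3 ppages; refcounts: pp0:3 pp1:4 pp2:1
P0: v1 -> pp1 = 38
P1: v1 -> pp1 = 38
P2: v1 -> pp1 = 38
P3: v1 -> pp1 = 38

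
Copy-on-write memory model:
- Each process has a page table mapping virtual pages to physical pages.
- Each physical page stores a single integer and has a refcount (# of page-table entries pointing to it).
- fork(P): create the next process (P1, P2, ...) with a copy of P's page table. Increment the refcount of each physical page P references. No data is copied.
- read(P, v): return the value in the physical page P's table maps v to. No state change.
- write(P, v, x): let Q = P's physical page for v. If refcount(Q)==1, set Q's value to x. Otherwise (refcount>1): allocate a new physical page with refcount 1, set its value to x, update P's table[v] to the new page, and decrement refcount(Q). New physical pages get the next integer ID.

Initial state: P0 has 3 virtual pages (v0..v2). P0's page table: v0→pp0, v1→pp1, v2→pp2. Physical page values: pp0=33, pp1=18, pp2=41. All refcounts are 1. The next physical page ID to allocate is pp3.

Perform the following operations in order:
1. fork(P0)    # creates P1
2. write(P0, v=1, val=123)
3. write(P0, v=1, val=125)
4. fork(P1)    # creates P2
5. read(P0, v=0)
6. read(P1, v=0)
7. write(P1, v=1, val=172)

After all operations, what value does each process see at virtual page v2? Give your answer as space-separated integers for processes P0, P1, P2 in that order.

Answer: 41 41 41

Derivation:
Op 1: fork(P0) -> P1. 3 ppages; refcounts: pp0:2 pp1:2 pp2:2
Op 2: write(P0, v1, 123). refcount(pp1)=2>1 -> COPY to pp3. 4 ppages; refcounts: pp0:2 pp1:1 pp2:2 pp3:1
Op 3: write(P0, v1, 125). refcount(pp3)=1 -> write in place. 4 ppages; refcounts: pp0:2 pp1:1 pp2:2 pp3:1
Op 4: fork(P1) -> P2. 4 ppages; refcounts: pp0:3 pp1:2 pp2:3 pp3:1
Op 5: read(P0, v0) -> 33. No state change.
Op 6: read(P1, v0) -> 33. No state change.
Op 7: write(P1, v1, 172). refcount(pp1)=2>1 -> COPY to pp4. 5 ppages; refcounts: pp0:3 pp1:1 pp2:3 pp3:1 pp4:1
P0: v2 -> pp2 = 41
P1: v2 -> pp2 = 41
P2: v2 -> pp2 = 41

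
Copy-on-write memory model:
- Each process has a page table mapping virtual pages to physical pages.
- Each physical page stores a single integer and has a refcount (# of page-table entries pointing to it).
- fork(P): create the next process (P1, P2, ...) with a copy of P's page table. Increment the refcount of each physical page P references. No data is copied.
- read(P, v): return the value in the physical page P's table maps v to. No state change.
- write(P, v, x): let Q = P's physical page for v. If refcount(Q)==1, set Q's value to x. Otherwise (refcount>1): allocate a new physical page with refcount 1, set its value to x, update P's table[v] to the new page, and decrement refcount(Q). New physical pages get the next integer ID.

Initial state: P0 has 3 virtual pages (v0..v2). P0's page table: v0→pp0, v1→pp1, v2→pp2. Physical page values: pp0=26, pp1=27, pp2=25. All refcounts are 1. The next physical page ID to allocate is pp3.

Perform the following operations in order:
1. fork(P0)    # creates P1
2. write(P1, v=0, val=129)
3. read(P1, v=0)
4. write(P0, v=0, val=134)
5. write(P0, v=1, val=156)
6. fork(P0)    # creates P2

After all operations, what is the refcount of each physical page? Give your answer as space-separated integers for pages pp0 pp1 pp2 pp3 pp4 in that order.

Answer: 2 1 3 1 2

Derivation:
Op 1: fork(P0) -> P1. 3 ppages; refcounts: pp0:2 pp1:2 pp2:2
Op 2: write(P1, v0, 129). refcount(pp0)=2>1 -> COPY to pp3. 4 ppages; refcounts: pp0:1 pp1:2 pp2:2 pp3:1
Op 3: read(P1, v0) -> 129. No state change.
Op 4: write(P0, v0, 134). refcount(pp0)=1 -> write in place. 4 ppages; refcounts: pp0:1 pp1:2 pp2:2 pp3:1
Op 5: write(P0, v1, 156). refcount(pp1)=2>1 -> COPY to pp4. 5 ppages; refcounts: pp0:1 pp1:1 pp2:2 pp3:1 pp4:1
Op 6: fork(P0) -> P2. 5 ppages; refcounts: pp0:2 pp1:1 pp2:3 pp3:1 pp4:2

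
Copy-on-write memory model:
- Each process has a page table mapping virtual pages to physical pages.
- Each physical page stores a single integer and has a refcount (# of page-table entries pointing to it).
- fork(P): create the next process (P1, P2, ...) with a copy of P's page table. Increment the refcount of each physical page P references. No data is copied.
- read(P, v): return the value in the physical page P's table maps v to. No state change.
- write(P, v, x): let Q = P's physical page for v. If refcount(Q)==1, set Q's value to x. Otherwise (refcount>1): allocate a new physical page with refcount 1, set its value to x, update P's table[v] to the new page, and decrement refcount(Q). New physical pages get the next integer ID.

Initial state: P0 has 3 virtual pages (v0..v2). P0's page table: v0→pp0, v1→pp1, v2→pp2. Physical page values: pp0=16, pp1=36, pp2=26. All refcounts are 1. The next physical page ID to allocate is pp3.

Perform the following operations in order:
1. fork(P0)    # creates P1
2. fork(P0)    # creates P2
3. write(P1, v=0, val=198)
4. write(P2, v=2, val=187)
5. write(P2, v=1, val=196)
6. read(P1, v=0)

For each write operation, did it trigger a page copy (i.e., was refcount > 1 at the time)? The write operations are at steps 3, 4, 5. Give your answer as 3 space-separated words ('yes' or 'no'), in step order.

Op 1: fork(P0) -> P1. 3 ppages; refcounts: pp0:2 pp1:2 pp2:2
Op 2: fork(P0) -> P2. 3 ppages; refcounts: pp0:3 pp1:3 pp2:3
Op 3: write(P1, v0, 198). refcount(pp0)=3>1 -> COPY to pp3. 4 ppages; refcounts: pp0:2 pp1:3 pp2:3 pp3:1
Op 4: write(P2, v2, 187). refcount(pp2)=3>1 -> COPY to pp4. 5 ppages; refcounts: pp0:2 pp1:3 pp2:2 pp3:1 pp4:1
Op 5: write(P2, v1, 196). refcount(pp1)=3>1 -> COPY to pp5. 6 ppages; refcounts: pp0:2 pp1:2 pp2:2 pp3:1 pp4:1 pp5:1
Op 6: read(P1, v0) -> 198. No state change.

yes yes yes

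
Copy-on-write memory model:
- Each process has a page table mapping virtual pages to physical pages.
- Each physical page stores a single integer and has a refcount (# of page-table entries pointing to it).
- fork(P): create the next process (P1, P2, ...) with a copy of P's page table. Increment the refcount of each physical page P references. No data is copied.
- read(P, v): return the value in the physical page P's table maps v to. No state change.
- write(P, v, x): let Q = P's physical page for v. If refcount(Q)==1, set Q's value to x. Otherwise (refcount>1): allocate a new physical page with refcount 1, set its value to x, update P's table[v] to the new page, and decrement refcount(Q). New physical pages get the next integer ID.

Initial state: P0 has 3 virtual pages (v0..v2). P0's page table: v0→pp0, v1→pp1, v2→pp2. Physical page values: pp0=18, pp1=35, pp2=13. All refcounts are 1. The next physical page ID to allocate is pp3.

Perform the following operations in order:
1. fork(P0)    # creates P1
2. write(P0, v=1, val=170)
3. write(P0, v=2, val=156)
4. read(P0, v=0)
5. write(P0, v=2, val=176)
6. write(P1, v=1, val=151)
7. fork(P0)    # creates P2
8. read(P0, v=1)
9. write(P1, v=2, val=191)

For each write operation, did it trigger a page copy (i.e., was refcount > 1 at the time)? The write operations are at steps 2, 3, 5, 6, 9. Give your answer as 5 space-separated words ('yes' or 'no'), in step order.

Op 1: fork(P0) -> P1. 3 ppages; refcounts: pp0:2 pp1:2 pp2:2
Op 2: write(P0, v1, 170). refcount(pp1)=2>1 -> COPY to pp3. 4 ppages; refcounts: pp0:2 pp1:1 pp2:2 pp3:1
Op 3: write(P0, v2, 156). refcount(pp2)=2>1 -> COPY to pp4. 5 ppages; refcounts: pp0:2 pp1:1 pp2:1 pp3:1 pp4:1
Op 4: read(P0, v0) -> 18. No state change.
Op 5: write(P0, v2, 176). refcount(pp4)=1 -> write in place. 5 ppages; refcounts: pp0:2 pp1:1 pp2:1 pp3:1 pp4:1
Op 6: write(P1, v1, 151). refcount(pp1)=1 -> write in place. 5 ppages; refcounts: pp0:2 pp1:1 pp2:1 pp3:1 pp4:1
Op 7: fork(P0) -> P2. 5 ppages; refcounts: pp0:3 pp1:1 pp2:1 pp3:2 pp4:2
Op 8: read(P0, v1) -> 170. No state change.
Op 9: write(P1, v2, 191). refcount(pp2)=1 -> write in place. 5 ppages; refcounts: pp0:3 pp1:1 pp2:1 pp3:2 pp4:2

yes yes no no no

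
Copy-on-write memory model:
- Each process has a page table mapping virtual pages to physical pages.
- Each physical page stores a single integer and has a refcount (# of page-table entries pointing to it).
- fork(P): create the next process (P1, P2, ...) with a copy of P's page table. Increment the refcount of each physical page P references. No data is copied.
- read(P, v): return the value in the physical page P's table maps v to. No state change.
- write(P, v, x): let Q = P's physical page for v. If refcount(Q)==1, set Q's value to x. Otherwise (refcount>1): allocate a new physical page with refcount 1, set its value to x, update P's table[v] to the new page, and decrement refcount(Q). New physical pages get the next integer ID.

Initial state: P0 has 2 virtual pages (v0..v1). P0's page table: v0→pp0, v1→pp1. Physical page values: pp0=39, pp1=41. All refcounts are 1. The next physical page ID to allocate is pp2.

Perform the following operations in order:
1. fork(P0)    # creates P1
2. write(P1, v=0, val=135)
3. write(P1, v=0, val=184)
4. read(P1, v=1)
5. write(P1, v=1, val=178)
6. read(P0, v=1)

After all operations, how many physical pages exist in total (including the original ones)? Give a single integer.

Answer: 4

Derivation:
Op 1: fork(P0) -> P1. 2 ppages; refcounts: pp0:2 pp1:2
Op 2: write(P1, v0, 135). refcount(pp0)=2>1 -> COPY to pp2. 3 ppages; refcounts: pp0:1 pp1:2 pp2:1
Op 3: write(P1, v0, 184). refcount(pp2)=1 -> write in place. 3 ppages; refcounts: pp0:1 pp1:2 pp2:1
Op 4: read(P1, v1) -> 41. No state change.
Op 5: write(P1, v1, 178). refcount(pp1)=2>1 -> COPY to pp3. 4 ppages; refcounts: pp0:1 pp1:1 pp2:1 pp3:1
Op 6: read(P0, v1) -> 41. No state change.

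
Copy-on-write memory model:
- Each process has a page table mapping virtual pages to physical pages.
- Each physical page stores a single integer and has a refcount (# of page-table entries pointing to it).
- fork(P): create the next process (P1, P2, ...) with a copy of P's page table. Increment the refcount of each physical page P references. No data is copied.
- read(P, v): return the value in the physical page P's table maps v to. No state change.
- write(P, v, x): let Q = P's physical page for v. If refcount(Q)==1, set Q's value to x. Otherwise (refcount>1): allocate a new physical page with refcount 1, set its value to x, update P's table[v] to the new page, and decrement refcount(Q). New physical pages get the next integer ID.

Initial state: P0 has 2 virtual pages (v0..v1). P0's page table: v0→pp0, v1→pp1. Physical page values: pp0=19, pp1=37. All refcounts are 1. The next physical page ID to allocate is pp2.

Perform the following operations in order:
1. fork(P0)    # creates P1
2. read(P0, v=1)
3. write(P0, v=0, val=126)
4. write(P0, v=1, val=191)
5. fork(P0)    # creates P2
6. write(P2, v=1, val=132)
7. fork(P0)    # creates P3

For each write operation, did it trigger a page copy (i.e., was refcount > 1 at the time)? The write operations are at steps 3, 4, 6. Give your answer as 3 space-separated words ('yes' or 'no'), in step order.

Op 1: fork(P0) -> P1. 2 ppages; refcounts: pp0:2 pp1:2
Op 2: read(P0, v1) -> 37. No state change.
Op 3: write(P0, v0, 126). refcount(pp0)=2>1 -> COPY to pp2. 3 ppages; refcounts: pp0:1 pp1:2 pp2:1
Op 4: write(P0, v1, 191). refcount(pp1)=2>1 -> COPY to pp3. 4 ppages; refcounts: pp0:1 pp1:1 pp2:1 pp3:1
Op 5: fork(P0) -> P2. 4 ppages; refcounts: pp0:1 pp1:1 pp2:2 pp3:2
Op 6: write(P2, v1, 132). refcount(pp3)=2>1 -> COPY to pp4. 5 ppages; refcounts: pp0:1 pp1:1 pp2:2 pp3:1 pp4:1
Op 7: fork(P0) -> P3. 5 ppages; refcounts: pp0:1 pp1:1 pp2:3 pp3:2 pp4:1

yes yes yes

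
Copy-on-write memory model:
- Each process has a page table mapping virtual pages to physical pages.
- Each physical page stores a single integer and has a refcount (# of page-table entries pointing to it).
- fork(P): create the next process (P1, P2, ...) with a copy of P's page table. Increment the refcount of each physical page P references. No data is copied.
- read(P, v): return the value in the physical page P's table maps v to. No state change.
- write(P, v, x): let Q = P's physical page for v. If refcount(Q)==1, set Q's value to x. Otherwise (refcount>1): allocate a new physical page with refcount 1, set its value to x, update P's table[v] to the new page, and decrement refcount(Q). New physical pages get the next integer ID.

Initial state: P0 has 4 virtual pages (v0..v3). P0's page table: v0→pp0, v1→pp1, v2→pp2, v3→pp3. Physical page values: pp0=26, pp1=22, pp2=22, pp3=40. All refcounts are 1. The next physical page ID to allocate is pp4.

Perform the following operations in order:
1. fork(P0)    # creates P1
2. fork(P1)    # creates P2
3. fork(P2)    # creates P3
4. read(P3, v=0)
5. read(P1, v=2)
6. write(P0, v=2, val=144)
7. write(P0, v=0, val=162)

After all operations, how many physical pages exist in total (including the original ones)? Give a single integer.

Op 1: fork(P0) -> P1. 4 ppages; refcounts: pp0:2 pp1:2 pp2:2 pp3:2
Op 2: fork(P1) -> P2. 4 ppages; refcounts: pp0:3 pp1:3 pp2:3 pp3:3
Op 3: fork(P2) -> P3. 4 ppages; refcounts: pp0:4 pp1:4 pp2:4 pp3:4
Op 4: read(P3, v0) -> 26. No state change.
Op 5: read(P1, v2) -> 22. No state change.
Op 6: write(P0, v2, 144). refcount(pp2)=4>1 -> COPY to pp4. 5 ppages; refcounts: pp0:4 pp1:4 pp2:3 pp3:4 pp4:1
Op 7: write(P0, v0, 162). refcount(pp0)=4>1 -> COPY to pp5. 6 ppages; refcounts: pp0:3 pp1:4 pp2:3 pp3:4 pp4:1 pp5:1

Answer: 6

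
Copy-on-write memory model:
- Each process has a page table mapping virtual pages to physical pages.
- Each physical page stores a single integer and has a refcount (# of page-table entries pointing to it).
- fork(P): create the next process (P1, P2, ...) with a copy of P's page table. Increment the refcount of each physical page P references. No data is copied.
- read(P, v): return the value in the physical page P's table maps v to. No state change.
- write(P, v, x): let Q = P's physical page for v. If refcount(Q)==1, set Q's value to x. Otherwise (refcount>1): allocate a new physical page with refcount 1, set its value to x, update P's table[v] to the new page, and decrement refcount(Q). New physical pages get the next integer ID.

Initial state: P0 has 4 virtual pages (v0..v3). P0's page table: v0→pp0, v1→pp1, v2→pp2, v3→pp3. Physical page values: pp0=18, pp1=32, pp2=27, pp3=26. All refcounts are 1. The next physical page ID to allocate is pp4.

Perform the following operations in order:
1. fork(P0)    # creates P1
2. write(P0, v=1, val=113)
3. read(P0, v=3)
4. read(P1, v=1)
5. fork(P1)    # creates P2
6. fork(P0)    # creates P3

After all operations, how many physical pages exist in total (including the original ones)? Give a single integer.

Op 1: fork(P0) -> P1. 4 ppages; refcounts: pp0:2 pp1:2 pp2:2 pp3:2
Op 2: write(P0, v1, 113). refcount(pp1)=2>1 -> COPY to pp4. 5 ppages; refcounts: pp0:2 pp1:1 pp2:2 pp3:2 pp4:1
Op 3: read(P0, v3) -> 26. No state change.
Op 4: read(P1, v1) -> 32. No state change.
Op 5: fork(P1) -> P2. 5 ppages; refcounts: pp0:3 pp1:2 pp2:3 pp3:3 pp4:1
Op 6: fork(P0) -> P3. 5 ppages; refcounts: pp0:4 pp1:2 pp2:4 pp3:4 pp4:2

Answer: 5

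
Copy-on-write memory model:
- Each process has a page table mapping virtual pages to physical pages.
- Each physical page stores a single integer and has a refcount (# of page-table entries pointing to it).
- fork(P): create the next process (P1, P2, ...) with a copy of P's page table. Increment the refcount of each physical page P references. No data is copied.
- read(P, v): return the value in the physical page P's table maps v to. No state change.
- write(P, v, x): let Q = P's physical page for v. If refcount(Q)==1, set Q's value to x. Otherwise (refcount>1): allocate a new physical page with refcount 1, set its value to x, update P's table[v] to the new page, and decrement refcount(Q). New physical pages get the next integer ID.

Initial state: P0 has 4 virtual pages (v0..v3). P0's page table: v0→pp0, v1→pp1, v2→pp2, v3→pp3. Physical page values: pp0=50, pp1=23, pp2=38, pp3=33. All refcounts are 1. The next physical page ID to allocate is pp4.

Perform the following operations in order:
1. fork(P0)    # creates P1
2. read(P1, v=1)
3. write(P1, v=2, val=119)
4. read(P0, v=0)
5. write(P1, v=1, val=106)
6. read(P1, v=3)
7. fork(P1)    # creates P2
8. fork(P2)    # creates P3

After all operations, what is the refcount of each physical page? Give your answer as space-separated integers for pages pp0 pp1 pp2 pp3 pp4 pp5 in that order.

Op 1: fork(P0) -> P1. 4 ppages; refcounts: pp0:2 pp1:2 pp2:2 pp3:2
Op 2: read(P1, v1) -> 23. No state change.
Op 3: write(P1, v2, 119). refcount(pp2)=2>1 -> COPY to pp4. 5 ppages; refcounts: pp0:2 pp1:2 pp2:1 pp3:2 pp4:1
Op 4: read(P0, v0) -> 50. No state change.
Op 5: write(P1, v1, 106). refcount(pp1)=2>1 -> COPY to pp5. 6 ppages; refcounts: pp0:2 pp1:1 pp2:1 pp3:2 pp4:1 pp5:1
Op 6: read(P1, v3) -> 33. No state change.
Op 7: fork(P1) -> P2. 6 ppages; refcounts: pp0:3 pp1:1 pp2:1 pp3:3 pp4:2 pp5:2
Op 8: fork(P2) -> P3. 6 ppages; refcounts: pp0:4 pp1:1 pp2:1 pp3:4 pp4:3 pp5:3

Answer: 4 1 1 4 3 3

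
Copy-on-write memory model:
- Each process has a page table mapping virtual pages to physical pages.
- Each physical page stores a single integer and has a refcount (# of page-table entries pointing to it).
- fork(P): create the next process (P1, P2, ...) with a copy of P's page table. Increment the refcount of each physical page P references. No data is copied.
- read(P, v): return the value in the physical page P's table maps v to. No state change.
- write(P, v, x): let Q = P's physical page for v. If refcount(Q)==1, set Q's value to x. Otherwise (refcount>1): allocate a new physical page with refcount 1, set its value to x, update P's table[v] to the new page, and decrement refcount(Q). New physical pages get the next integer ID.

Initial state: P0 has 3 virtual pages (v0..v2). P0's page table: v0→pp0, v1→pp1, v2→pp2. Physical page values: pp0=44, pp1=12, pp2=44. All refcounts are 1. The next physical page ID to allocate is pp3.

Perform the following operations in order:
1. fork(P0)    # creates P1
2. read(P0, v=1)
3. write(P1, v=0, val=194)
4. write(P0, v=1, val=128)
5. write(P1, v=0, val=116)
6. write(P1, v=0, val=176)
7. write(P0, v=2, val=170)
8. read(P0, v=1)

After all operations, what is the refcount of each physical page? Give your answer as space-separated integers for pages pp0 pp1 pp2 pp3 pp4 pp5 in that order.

Op 1: fork(P0) -> P1. 3 ppages; refcounts: pp0:2 pp1:2 pp2:2
Op 2: read(P0, v1) -> 12. No state change.
Op 3: write(P1, v0, 194). refcount(pp0)=2>1 -> COPY to pp3. 4 ppages; refcounts: pp0:1 pp1:2 pp2:2 pp3:1
Op 4: write(P0, v1, 128). refcount(pp1)=2>1 -> COPY to pp4. 5 ppages; refcounts: pp0:1 pp1:1 pp2:2 pp3:1 pp4:1
Op 5: write(P1, v0, 116). refcount(pp3)=1 -> write in place. 5 ppages; refcounts: pp0:1 pp1:1 pp2:2 pp3:1 pp4:1
Op 6: write(P1, v0, 176). refcount(pp3)=1 -> write in place. 5 ppages; refcounts: pp0:1 pp1:1 pp2:2 pp3:1 pp4:1
Op 7: write(P0, v2, 170). refcount(pp2)=2>1 -> COPY to pp5. 6 ppages; refcounts: pp0:1 pp1:1 pp2:1 pp3:1 pp4:1 pp5:1
Op 8: read(P0, v1) -> 128. No state change.

Answer: 1 1 1 1 1 1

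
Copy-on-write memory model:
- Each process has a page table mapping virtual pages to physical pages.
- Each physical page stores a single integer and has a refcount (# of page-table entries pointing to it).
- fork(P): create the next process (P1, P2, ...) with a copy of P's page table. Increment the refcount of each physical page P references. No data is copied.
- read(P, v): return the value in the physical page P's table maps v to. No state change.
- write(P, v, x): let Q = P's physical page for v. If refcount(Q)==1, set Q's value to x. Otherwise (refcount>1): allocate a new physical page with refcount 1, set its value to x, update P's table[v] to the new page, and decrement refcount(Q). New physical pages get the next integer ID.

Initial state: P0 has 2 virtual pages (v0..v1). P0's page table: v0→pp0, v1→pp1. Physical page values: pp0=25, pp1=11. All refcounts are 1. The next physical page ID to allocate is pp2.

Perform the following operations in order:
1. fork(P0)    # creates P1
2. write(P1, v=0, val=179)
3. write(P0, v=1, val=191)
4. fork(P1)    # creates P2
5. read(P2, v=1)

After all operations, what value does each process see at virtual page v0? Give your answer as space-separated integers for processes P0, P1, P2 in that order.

Op 1: fork(P0) -> P1. 2 ppages; refcounts: pp0:2 pp1:2
Op 2: write(P1, v0, 179). refcount(pp0)=2>1 -> COPY to pp2. 3 ppages; refcounts: pp0:1 pp1:2 pp2:1
Op 3: write(P0, v1, 191). refcount(pp1)=2>1 -> COPY to pp3. 4 ppages; refcounts: pp0:1 pp1:1 pp2:1 pp3:1
Op 4: fork(P1) -> P2. 4 ppages; refcounts: pp0:1 pp1:2 pp2:2 pp3:1
Op 5: read(P2, v1) -> 11. No state change.
P0: v0 -> pp0 = 25
P1: v0 -> pp2 = 179
P2: v0 -> pp2 = 179

Answer: 25 179 179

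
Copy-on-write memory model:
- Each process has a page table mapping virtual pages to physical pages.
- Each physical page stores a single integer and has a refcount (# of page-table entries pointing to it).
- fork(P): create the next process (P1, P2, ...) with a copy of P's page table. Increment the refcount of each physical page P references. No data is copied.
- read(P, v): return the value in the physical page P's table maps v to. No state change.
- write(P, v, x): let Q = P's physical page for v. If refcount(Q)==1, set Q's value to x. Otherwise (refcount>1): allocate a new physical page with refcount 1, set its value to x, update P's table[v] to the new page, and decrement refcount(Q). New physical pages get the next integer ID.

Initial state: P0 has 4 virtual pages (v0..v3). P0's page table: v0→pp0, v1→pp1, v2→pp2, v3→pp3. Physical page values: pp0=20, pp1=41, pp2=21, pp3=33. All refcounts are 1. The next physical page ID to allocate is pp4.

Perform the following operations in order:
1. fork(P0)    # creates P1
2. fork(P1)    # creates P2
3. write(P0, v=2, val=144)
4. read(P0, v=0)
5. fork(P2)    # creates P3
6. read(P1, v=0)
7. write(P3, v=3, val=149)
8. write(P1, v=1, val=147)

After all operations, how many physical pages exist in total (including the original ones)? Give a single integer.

Answer: 7

Derivation:
Op 1: fork(P0) -> P1. 4 ppages; refcounts: pp0:2 pp1:2 pp2:2 pp3:2
Op 2: fork(P1) -> P2. 4 ppages; refcounts: pp0:3 pp1:3 pp2:3 pp3:3
Op 3: write(P0, v2, 144). refcount(pp2)=3>1 -> COPY to pp4. 5 ppages; refcounts: pp0:3 pp1:3 pp2:2 pp3:3 pp4:1
Op 4: read(P0, v0) -> 20. No state change.
Op 5: fork(P2) -> P3. 5 ppages; refcounts: pp0:4 pp1:4 pp2:3 pp3:4 pp4:1
Op 6: read(P1, v0) -> 20. No state change.
Op 7: write(P3, v3, 149). refcount(pp3)=4>1 -> COPY to pp5. 6 ppages; refcounts: pp0:4 pp1:4 pp2:3 pp3:3 pp4:1 pp5:1
Op 8: write(P1, v1, 147). refcount(pp1)=4>1 -> COPY to pp6. 7 ppages; refcounts: pp0:4 pp1:3 pp2:3 pp3:3 pp4:1 pp5:1 pp6:1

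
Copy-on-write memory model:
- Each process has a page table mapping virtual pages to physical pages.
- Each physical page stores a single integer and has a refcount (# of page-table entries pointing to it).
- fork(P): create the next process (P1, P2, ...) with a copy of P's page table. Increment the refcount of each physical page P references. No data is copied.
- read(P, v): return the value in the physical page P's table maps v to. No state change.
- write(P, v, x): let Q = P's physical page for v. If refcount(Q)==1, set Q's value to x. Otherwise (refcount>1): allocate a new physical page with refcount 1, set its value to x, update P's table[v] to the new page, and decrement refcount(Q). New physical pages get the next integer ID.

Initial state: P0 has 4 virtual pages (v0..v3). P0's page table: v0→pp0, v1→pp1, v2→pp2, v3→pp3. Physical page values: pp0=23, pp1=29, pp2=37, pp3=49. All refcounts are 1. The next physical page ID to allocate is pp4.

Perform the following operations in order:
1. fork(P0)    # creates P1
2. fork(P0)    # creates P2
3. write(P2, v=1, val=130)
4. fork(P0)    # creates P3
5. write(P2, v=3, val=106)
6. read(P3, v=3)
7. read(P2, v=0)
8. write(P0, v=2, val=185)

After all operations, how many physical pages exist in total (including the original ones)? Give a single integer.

Op 1: fork(P0) -> P1. 4 ppages; refcounts: pp0:2 pp1:2 pp2:2 pp3:2
Op 2: fork(P0) -> P2. 4 ppages; refcounts: pp0:3 pp1:3 pp2:3 pp3:3
Op 3: write(P2, v1, 130). refcount(pp1)=3>1 -> COPY to pp4. 5 ppages; refcounts: pp0:3 pp1:2 pp2:3 pp3:3 pp4:1
Op 4: fork(P0) -> P3. 5 ppages; refcounts: pp0:4 pp1:3 pp2:4 pp3:4 pp4:1
Op 5: write(P2, v3, 106). refcount(pp3)=4>1 -> COPY to pp5. 6 ppages; refcounts: pp0:4 pp1:3 pp2:4 pp3:3 pp4:1 pp5:1
Op 6: read(P3, v3) -> 49. No state change.
Op 7: read(P2, v0) -> 23. No state change.
Op 8: write(P0, v2, 185). refcount(pp2)=4>1 -> COPY to pp6. 7 ppages; refcounts: pp0:4 pp1:3 pp2:3 pp3:3 pp4:1 pp5:1 pp6:1

Answer: 7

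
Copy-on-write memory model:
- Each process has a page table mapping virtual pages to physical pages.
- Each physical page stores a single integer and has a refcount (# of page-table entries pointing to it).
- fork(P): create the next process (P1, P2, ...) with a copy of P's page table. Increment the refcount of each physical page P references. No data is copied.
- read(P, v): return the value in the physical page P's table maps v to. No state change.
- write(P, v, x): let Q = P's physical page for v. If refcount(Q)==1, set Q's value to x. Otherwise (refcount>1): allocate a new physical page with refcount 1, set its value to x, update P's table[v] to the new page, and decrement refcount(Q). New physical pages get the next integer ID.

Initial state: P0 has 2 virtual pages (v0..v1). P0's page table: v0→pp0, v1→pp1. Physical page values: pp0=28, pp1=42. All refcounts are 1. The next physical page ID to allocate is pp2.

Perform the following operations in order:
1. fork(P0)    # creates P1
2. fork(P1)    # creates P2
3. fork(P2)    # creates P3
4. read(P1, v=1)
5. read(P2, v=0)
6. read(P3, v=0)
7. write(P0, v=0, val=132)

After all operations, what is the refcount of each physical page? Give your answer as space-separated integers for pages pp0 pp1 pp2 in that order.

Answer: 3 4 1

Derivation:
Op 1: fork(P0) -> P1. 2 ppages; refcounts: pp0:2 pp1:2
Op 2: fork(P1) -> P2. 2 ppages; refcounts: pp0:3 pp1:3
Op 3: fork(P2) -> P3. 2 ppages; refcounts: pp0:4 pp1:4
Op 4: read(P1, v1) -> 42. No state change.
Op 5: read(P2, v0) -> 28. No state change.
Op 6: read(P3, v0) -> 28. No state change.
Op 7: write(P0, v0, 132). refcount(pp0)=4>1 -> COPY to pp2. 3 ppages; refcounts: pp0:3 pp1:4 pp2:1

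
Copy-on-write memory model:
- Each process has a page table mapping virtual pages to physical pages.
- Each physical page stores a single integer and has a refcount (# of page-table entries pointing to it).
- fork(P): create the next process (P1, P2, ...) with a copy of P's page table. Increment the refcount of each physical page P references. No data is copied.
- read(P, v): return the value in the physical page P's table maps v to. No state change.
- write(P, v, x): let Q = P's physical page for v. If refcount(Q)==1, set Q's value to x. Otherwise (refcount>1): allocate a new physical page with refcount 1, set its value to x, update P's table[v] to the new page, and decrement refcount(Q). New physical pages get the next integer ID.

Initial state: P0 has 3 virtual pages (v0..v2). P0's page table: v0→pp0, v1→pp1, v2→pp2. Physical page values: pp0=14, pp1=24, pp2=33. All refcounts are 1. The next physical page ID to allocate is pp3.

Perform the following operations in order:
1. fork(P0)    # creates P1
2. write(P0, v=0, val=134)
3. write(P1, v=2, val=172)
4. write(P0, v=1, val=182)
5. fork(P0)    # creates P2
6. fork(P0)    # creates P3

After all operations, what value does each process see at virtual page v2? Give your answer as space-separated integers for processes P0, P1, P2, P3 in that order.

Op 1: fork(P0) -> P1. 3 ppages; refcounts: pp0:2 pp1:2 pp2:2
Op 2: write(P0, v0, 134). refcount(pp0)=2>1 -> COPY to pp3. 4 ppages; refcounts: pp0:1 pp1:2 pp2:2 pp3:1
Op 3: write(P1, v2, 172). refcount(pp2)=2>1 -> COPY to pp4. 5 ppages; refcounts: pp0:1 pp1:2 pp2:1 pp3:1 pp4:1
Op 4: write(P0, v1, 182). refcount(pp1)=2>1 -> COPY to pp5. 6 ppages; refcounts: pp0:1 pp1:1 pp2:1 pp3:1 pp4:1 pp5:1
Op 5: fork(P0) -> P2. 6 ppages; refcounts: pp0:1 pp1:1 pp2:2 pp3:2 pp4:1 pp5:2
Op 6: fork(P0) -> P3. 6 ppages; refcounts: pp0:1 pp1:1 pp2:3 pp3:3 pp4:1 pp5:3
P0: v2 -> pp2 = 33
P1: v2 -> pp4 = 172
P2: v2 -> pp2 = 33
P3: v2 -> pp2 = 33

Answer: 33 172 33 33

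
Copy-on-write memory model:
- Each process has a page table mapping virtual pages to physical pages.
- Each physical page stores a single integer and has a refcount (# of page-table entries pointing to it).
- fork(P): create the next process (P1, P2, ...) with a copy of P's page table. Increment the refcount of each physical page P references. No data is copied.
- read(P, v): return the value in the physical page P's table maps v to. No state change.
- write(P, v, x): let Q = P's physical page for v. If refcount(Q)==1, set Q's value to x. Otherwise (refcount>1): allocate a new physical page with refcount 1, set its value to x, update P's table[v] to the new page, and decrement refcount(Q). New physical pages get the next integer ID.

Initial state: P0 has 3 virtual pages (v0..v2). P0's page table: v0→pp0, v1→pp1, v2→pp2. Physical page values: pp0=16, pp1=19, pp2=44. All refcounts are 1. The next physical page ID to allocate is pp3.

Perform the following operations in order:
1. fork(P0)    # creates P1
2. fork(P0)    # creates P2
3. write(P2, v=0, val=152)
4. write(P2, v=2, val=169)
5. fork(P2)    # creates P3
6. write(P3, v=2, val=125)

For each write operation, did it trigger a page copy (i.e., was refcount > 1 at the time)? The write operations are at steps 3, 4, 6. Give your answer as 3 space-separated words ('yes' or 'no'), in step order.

Op 1: fork(P0) -> P1. 3 ppages; refcounts: pp0:2 pp1:2 pp2:2
Op 2: fork(P0) -> P2. 3 ppages; refcounts: pp0:3 pp1:3 pp2:3
Op 3: write(P2, v0, 152). refcount(pp0)=3>1 -> COPY to pp3. 4 ppages; refcounts: pp0:2 pp1:3 pp2:3 pp3:1
Op 4: write(P2, v2, 169). refcount(pp2)=3>1 -> COPY to pp4. 5 ppages; refcounts: pp0:2 pp1:3 pp2:2 pp3:1 pp4:1
Op 5: fork(P2) -> P3. 5 ppages; refcounts: pp0:2 pp1:4 pp2:2 pp3:2 pp4:2
Op 6: write(P3, v2, 125). refcount(pp4)=2>1 -> COPY to pp5. 6 ppages; refcounts: pp0:2 pp1:4 pp2:2 pp3:2 pp4:1 pp5:1

yes yes yes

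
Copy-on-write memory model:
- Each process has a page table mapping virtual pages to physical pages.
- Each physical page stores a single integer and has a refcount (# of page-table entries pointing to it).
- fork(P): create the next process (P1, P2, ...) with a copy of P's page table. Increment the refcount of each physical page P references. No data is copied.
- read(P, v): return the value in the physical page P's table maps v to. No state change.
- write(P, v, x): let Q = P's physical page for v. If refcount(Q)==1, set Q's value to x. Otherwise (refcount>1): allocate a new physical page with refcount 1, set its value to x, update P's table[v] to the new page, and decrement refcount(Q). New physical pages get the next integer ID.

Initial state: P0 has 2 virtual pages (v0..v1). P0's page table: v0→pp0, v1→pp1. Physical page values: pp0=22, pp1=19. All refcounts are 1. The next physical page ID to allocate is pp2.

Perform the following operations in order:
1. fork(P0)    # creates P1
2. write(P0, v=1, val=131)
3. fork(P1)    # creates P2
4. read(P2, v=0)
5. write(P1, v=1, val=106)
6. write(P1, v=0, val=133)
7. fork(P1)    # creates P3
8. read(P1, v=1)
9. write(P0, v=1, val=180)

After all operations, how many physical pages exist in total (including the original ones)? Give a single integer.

Op 1: fork(P0) -> P1. 2 ppages; refcounts: pp0:2 pp1:2
Op 2: write(P0, v1, 131). refcount(pp1)=2>1 -> COPY to pp2. 3 ppages; refcounts: pp0:2 pp1:1 pp2:1
Op 3: fork(P1) -> P2. 3 ppages; refcounts: pp0:3 pp1:2 pp2:1
Op 4: read(P2, v0) -> 22. No state change.
Op 5: write(P1, v1, 106). refcount(pp1)=2>1 -> COPY to pp3. 4 ppages; refcounts: pp0:3 pp1:1 pp2:1 pp3:1
Op 6: write(P1, v0, 133). refcount(pp0)=3>1 -> COPY to pp4. 5 ppages; refcounts: pp0:2 pp1:1 pp2:1 pp3:1 pp4:1
Op 7: fork(P1) -> P3. 5 ppages; refcounts: pp0:2 pp1:1 pp2:1 pp3:2 pp4:2
Op 8: read(P1, v1) -> 106. No state change.
Op 9: write(P0, v1, 180). refcount(pp2)=1 -> write in place. 5 ppages; refcounts: pp0:2 pp1:1 pp2:1 pp3:2 pp4:2

Answer: 5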